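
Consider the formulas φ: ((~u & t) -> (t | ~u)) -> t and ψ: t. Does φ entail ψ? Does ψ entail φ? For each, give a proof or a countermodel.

(⇒) Assume the antecedent. If t is true, t reduces to true regardless of the other variables. If t is false, the antecedent cannot hold. Either way t holds.

(⇐) Assume the antecedent. If t is true, ((~u & t) -> (t | ~u)) -> t reduces to true regardless of the other variables. If t is false, the antecedent cannot hold. Either way ((~u & t) -> (t | ~u)) -> t holds.

Both implications hold.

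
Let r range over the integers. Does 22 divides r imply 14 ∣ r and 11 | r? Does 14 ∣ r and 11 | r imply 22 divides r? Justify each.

(⟹) This fails: take r = 22. Certainly 22 ∣ 22, but 14 ∤ 22.

(⟸) Suppose 14 ∣ r and 11 ∣ r. Any common multiple of 14 and 11 is a multiple of their lcm; here gcd(14, 11) = 1, so lcm(14, 11) = 14·11 = 154, so 154 ∣ r. Since 22 ∣ 154, it follows that 22 ∣ r.

(⇒) fails; (⇐) holds.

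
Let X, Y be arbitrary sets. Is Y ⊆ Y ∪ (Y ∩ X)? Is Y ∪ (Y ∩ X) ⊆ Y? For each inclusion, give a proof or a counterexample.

The two sets are equal.

(⟸) Let x ∈ Y ∪ (Y ∩ X). Then either x ∈ Y and x ∉ X; or x ∈ X ∩ Y. In each case x ∈ Y, so Y ∪ (Y ∩ X) ⊆ Y.

(⟹) Let x ∈ Y. Then either x ∈ Y and x ∉ X; or x ∈ X ∩ Y. In each case x ∈ Y ∪ (Y ∩ X), so Y ⊆ Y ∪ (Y ∩ X).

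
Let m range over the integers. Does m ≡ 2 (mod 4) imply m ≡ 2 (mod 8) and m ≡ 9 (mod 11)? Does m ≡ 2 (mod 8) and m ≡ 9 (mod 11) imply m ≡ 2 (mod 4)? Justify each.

(→) This fails: m = 2 gives 2 ≡ 2 (mod 4) but 2 ≡ 2 (mod 11), so the conjunction on the right does not hold.

(←) Conversely, if m ≡ 2 (mod 8) and m ≡ 9 (mod 11), then by the Chinese remainder theorem m ≡ 42 (mod 88). Since 42 ≡ 2 (mod 4) and 4 ∣ 88, we get m ≡ 2 (mod 4).

Only the converse holds.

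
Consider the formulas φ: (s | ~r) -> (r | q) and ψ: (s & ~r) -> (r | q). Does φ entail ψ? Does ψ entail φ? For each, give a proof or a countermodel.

(⇒) holds; (⇐) fails.

(⟹) Assume the antecedent. If r is true, (s & ~r) -> (r | q) reduces to true regardless of the other variables. If r is false, the antecedent forces (s = F, r = F, q = T) or (s = T, r = F, q = T), and (s & ~r) -> (r | q) holds there. Either way (s & ~r) -> (r | q) holds.

(⟸) This fails. Under s = F, r = F, q = F, the left side is false but the right side is true.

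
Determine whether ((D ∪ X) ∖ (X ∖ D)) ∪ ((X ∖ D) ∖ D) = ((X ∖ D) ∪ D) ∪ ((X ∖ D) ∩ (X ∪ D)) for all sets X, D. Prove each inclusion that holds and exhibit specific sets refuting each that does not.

(⊆) Let x ∈ ((D ∪ X) ∖ (X ∖ D)) ∪ ((X ∖ D) ∖ D). Then either x ∈ X and x ∉ D; or x ∈ D and x ∉ X; or x ∈ X ∩ D. In each case x ∈ ((X ∖ D) ∪ D) ∪ ((X ∖ D) ∩ (X ∪ D)), so ((D ∪ X) ∖ (X ∖ D)) ∪ ((X ∖ D) ∖ D) ⊆ ((X ∖ D) ∪ D) ∪ ((X ∖ D) ∩ (X ∪ D)).

(⊇) Let x ∈ ((X ∖ D) ∪ D) ∪ ((X ∖ D) ∩ (X ∪ D)). Then either x ∈ X and x ∉ D; or x ∈ D and x ∉ X; or x ∈ X ∩ D. In each case x ∈ ((D ∪ X) ∖ (X ∖ D)) ∪ ((X ∖ D) ∖ D), so ((X ∖ D) ∪ D) ∪ ((X ∖ D) ∩ (X ∪ D)) ⊆ ((D ∪ X) ∖ (X ∖ D)) ∪ ((X ∖ D) ∖ D).

The two sets are equal.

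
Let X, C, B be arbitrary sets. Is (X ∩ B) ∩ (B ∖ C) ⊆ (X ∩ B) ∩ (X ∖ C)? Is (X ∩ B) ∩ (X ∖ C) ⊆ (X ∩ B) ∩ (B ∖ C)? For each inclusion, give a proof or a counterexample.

Forward inclusion. Let x ∈ (X ∩ B) ∩ (B ∖ C). Then x ∈ X ∩ B and x ∉ C, from which x ∈ (X ∩ B) ∩ (X ∖ C).

Reverse inclusion. Let x ∈ (X ∩ B) ∩ (X ∖ C). Then x ∈ X ∩ B and x ∉ C, from which x ∈ (X ∩ B) ∩ (B ∖ C).

Both inclusions hold; the sets are equal.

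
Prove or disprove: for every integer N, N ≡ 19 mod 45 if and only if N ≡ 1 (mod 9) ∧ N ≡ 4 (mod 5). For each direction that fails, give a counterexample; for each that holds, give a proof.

Both directions hold.

(⇒) Suppose N ≡ 19 (mod 45); write N = 45j + 19. Since 9 ∣ 45, reducing mod 9 gives N ≡ 19 ≡ 1 (mod 9); since 5 ∣ 45, reducing mod 5 gives N ≡ 19 ≡ 4 (mod 5).

(⇐) Conversely, if N ≡ 1 (mod 9) and N ≡ 4 (mod 5), then by the Chinese remainder theorem N ≡ 19 (mod 45). This is exactly N ≡ 19 (mod 45).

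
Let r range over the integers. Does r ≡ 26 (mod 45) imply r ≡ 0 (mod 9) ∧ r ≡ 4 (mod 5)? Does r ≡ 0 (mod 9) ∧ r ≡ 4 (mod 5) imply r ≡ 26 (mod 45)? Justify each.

Both directions fail.

(⇒) This fails: r = 26 gives 26 ≡ 26 (mod 45) but 26 ≡ 8 (mod 9), so the conjunction on the right does not hold.

(⇐) This fails: r = 9 satisfies both congruences on the right (9 ≡ 0 mod 9 and 9 ≡ 4 mod 5) yet 9 ≡ 9 (mod 45), not 26.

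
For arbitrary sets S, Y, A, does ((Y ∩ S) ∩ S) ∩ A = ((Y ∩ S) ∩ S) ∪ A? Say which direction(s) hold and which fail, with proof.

(⟹) Let x ∈ ((Y ∩ S) ∩ S) ∩ A. Then x ∈ S ∩ Y ∩ A, from which x ∈ ((Y ∩ S) ∩ S) ∪ A.

(⟸) This inclusion fails. Take S = {1}, Y = {1}, A = ∅; then 1 ∈ ((Y ∩ S) ∩ S) ∪ A but 1 ∉ ((Y ∩ S) ∩ S) ∩ A.

Only the forward inclusion holds.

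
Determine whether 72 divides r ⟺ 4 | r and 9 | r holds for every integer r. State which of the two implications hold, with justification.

Only the forward implication holds.

(⇒) If 72 ∣ r, write r = 72q. Since 72 = 18·4, r = 4·(18q), so 4 ∣ r; and since 72 = 8·9, r = 9·(8q), so 9 ∣ r.

(⇐) This fails: take r = 36. Both 4 ∣ 36 and 9 ∣ 36, yet 36 is not a multiple of 72 (since 36 = 0·72 + 36), so 72 ∤ 36.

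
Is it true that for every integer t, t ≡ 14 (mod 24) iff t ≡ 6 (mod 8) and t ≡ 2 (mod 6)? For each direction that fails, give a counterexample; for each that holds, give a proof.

(⟸) If t ≡ 6 (mod 8) and t ≡ 2 (mod 6), then by the Chinese remainder theorem t ≡ 14 (mod 24). This is exactly t ≡ 14 (mod 24).

(⟹) Suppose t ≡ 14 (mod 24); write t = 24j + 14. Since 8 ∣ 24, reducing mod 8 gives t ≡ 14 ≡ 6 (mod 8); since 6 ∣ 24, reducing mod 6 gives t ≡ 14 ≡ 2 (mod 6).

Equivalent; both directions hold.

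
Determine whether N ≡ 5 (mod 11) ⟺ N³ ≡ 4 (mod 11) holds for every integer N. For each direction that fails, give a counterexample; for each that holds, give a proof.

Equivalent; both directions hold.

[⇒] Suppose N ≡ 5 (mod 11). Write N = 11j + 5. Then (11j + 5)³ = 1331j³ + 1815j² + 825j + 125 = 11(121j³ + 165j² + 75j + 11) + 4, so N³ ≡ 4 (mod 11).

[⇐] For the converse, argue contrapositively. If N ≢ 5 (mod 11), then N is congruent to one of 0, 1, 2, 3, 4, 6, 7, 8, 9, 10 modulo 11, and these give N³ ≡ 0, 1, 8, 5, 9, 7, 2, 6, 3, 10 respectively — never 4.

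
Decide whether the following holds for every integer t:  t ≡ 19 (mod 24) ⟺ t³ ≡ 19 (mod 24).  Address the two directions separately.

The biconditional holds.

[⇒] Suppose t ≡ 19 (mod 24). Write t = 24j + 19. Then (24j + 19)³ = 13824j³ + 32832j² + 25992j + 6859 = 24(576j³ + 1368j² + 1083j + 285) + 19, so t³ ≡ 19 (mod 24).

[⇐] Conversely, suppose t³ ≡ 19 (mod 24). The only residue r in {0, …, 23} with r³ ≡ 19 (mod 24) is r = 19, so t ≡ 19 (mod 24).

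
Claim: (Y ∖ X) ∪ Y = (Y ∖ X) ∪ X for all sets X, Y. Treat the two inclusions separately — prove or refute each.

Forward inclusion. Let x ∈ (Y ∖ X) ∪ Y. Then either x ∈ Y and x ∉ X; or x ∈ X ∩ Y. In each case x ∈ (Y ∖ X) ∪ X, so (Y ∖ X) ∪ Y ⊆ (Y ∖ X) ∪ X.

Reverse inclusion. This inclusion fails. Take X = {1}, Y = ∅; then 1 ∈ (Y ∖ X) ∪ X but 1 ∉ (Y ∖ X) ∪ Y.

Only the forward inclusion holds.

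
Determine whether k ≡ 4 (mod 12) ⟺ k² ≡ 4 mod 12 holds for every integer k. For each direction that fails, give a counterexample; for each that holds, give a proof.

Only the forward direction holds.

(→) Suppose k ≡ 4 (mod 12). Write k = 12j + 4. Then (12j + 4)² = 144j² + 96j + 16 = 12(12j² + 8j + 1) + 4, so k² ≡ 4 (mod 12).

(←) This fails: take k = 2. Then 2² = 4 ≡ 4 (mod 12), yet 2 ≡ 2 (mod 12), not 4.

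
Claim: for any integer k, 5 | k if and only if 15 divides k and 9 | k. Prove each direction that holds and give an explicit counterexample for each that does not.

The forward direction fails; the converse holds.

(⇒) This fails: take k = 5. Certainly 5 ∣ 5, but 15 ∤ 5.

(⇐) Suppose 15 ∣ k and 9 ∣ k. Any common multiple of 15 and 9 is a multiple of their lcm; here lcm(15, 9) = 15·9/gcd(15, 9) = 135/3 = 45, so 45 ∣ k. Since 5 ∣ 45, it follows that 5 ∣ k.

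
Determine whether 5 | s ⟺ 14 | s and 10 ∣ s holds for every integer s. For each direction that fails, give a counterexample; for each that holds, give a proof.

Only the reverse direction holds.

Forward direction. This fails: take s = 5. Certainly 5 ∣ 5, but 14 ∤ 5.

Converse. Suppose 14 ∣ s and 10 ∣ s. Any common multiple of 14 and 10 is a multiple of their lcm; here lcm(14, 10) = 14·10/gcd(14, 10) = 140/2 = 70, so 70 ∣ s. Since 5 ∣ 70, it follows that 5 ∣ s.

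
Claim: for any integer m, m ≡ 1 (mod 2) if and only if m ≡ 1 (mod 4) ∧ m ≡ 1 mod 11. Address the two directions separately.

(⇒) This fails: m = 3 gives 3 ≡ 1 (mod 2) but 3 ≡ 3 (mod 4), so the conjunction on the right does not hold.

(⇐) Conversely, if m ≡ 1 (mod 4) and m ≡ 1 (mod 11), then by the Chinese remainder theorem m ≡ 1 (mod 44). Since 1 ≡ 1 (mod 2) and 2 ∣ 44, we get m ≡ 1 (mod 2).

Only the converse holds.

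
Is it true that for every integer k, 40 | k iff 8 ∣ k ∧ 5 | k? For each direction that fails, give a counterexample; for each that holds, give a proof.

Both implications hold.

[⇐] Suppose 8 ∣ k and 5 ∣ k. Any common multiple of 8 and 5 is a multiple of their lcm; here gcd(8, 5) = 1, so lcm(8, 5) = 8·5 = 40, so 40 ∣ k.

[⇒] If 40 ∣ k, write k = 40q. Since 40 = 5·8, k = 8·(5q), so 8 ∣ k; and since 40 = 8·5, k = 5·(8q), so 5 ∣ k.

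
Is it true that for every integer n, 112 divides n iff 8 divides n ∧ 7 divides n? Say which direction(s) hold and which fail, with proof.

[⇒] If 112 ∣ n, write n = 112q. Since 112 = 14·8, n = 8·(14q), so 8 ∣ n; and since 112 = 16·7, n = 7·(16q), so 7 ∣ n.

[⇐] This fails: take n = 56. Both 8 ∣ 56 and 7 ∣ 56, yet 56 is not a multiple of 112 (since 56 = 0·112 + 56), so 112 ∤ 56.

(⇒) holds; (⇐) fails.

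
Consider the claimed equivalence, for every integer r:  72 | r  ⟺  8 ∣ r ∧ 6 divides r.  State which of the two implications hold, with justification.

(⇒) If 72 ∣ r, write r = 72q. Since 72 = 9·8, r = 8·(9q), so 8 ∣ r; and since 72 = 12·6, r = 6·(12q), so 6 ∣ r.

(⇐) This fails: take r = 24. Both 8 ∣ 24 and 6 ∣ 24, yet 24 is not a multiple of 72 (since 24 = 0·72 + 24), so 72 ∤ 24.

(⇒) holds; (⇐) fails.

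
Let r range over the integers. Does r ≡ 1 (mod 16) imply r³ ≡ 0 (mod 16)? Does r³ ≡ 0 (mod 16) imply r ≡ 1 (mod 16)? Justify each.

[⇒] This fails: take r = 1. Then 1 ≡ 1 (mod 16), but 1³ = 1 ≡ 1 (mod 16), not 0.

[⇐] This fails: take r = 0. Then 0³ = 0 ≡ 0 (mod 16), yet 0 ≡ 0 (mod 16), not 1.

Neither implication holds.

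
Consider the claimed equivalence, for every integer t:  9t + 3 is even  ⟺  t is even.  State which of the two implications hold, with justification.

(⇒) fails and (⇐) fails.

[⇒] This fails: t = 5 gives 9t + 3 = 48, which is even, but 5 is odd, not even.

[⇐] This also fails: t = 2 is even, but 9t + 3 = 21 is odd, not even.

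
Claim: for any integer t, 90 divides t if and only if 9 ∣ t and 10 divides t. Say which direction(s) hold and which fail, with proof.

Both directions hold; the statement is true.

(⇐) Suppose 9 ∣ t and 10 ∣ t. Any common multiple of 9 and 10 is a multiple of their lcm; here gcd(9, 10) = 1, so lcm(9, 10) = 9·10 = 90, so 90 ∣ t.

(⇒) If 90 ∣ t, write t = 90q. Since 90 = 10·9, t = 9·(10q), so 9 ∣ t; and since 90 = 9·10, t = 10·(9q), so 10 ∣ t.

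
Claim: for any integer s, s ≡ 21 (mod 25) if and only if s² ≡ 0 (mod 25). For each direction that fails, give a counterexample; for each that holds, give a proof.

(⇒) fails and (⇐) fails.

(→) This fails: take s = 21. Then 21 ≡ 21 (mod 25), but 21² = 441 ≡ 16 (mod 25), not 0.

(←) This fails: take s = 0. Then 0² = 0 ≡ 0 (mod 25), yet 0 ≡ 0 (mod 25), not 21.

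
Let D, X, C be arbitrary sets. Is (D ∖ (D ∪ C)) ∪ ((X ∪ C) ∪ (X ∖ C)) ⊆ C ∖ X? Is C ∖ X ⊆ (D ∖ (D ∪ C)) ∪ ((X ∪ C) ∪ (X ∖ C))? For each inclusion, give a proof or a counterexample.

(⊆) This inclusion fails. Take D = ∅, X = {1}, C = ∅; then 1 ∈ (D ∖ (D ∪ C)) ∪ ((X ∪ C) ∪ (X ∖ C)) but 1 ∉ C ∖ X.

(⊇) Let x ∈ C ∖ X. Then either x ∈ C and x ∉ D, X; or x ∈ D ∩ C and x ∉ X. In each case x ∈ (D ∖ (D ∪ C)) ∪ ((X ∪ C) ∪ (X ∖ C)), so C ∖ X ⊆ (D ∖ (D ∪ C)) ∪ ((X ∪ C) ∪ (X ∖ C)).

The sets are not equal: only the reverse inclusion holds.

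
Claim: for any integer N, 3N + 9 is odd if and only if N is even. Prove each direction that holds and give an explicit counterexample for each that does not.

[⇐] Suppose N is even; write N = 2j. Then 3N + 9 = 3·(2j) + 9 = 2·3j + 9, which is odd.

[⇒] Suppose 3N + 9 is odd. Since 3 is odd, 3N and N have the same parity, so 3N + 9 ≡ N + 9 (mod 2). As 9 is odd, 3N + 9 is odd exactly when N is even. Thus N is even.

Both directions hold; the statement is true.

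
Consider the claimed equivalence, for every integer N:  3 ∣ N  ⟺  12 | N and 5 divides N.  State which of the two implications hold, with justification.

The forward direction fails; the converse holds.

Forward direction. This fails: take N = 3. Certainly 3 ∣ 3, but 12 ∤ 3.

Converse. Suppose 12 ∣ N and 5 ∣ N. Any common multiple of 12 and 5 is a multiple of their lcm; here gcd(12, 5) = 1, so lcm(12, 5) = 12·5 = 60, so 60 ∣ N. Since 3 ∣ 60, it follows that 3 ∣ N.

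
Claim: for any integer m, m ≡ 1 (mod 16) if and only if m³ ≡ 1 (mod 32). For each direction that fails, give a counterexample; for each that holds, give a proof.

The forward direction fails; the converse holds.

(⇒) This fails: take m = 17. Then 17 ≡ 1 (mod 16), but 17³ = 4913 ≡ 17 (mod 32), not 1.

(⇐) Conversely, the residues r modulo 32 with r³ ≡ 1 (mod 32) are exactly {1}, and each is ≡ 1 (mod 16).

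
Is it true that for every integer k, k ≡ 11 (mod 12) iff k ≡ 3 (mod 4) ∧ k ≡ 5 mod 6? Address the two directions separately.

Both directions hold.

Forward direction. Suppose k ≡ 11 (mod 12); write k = 12j + 11. Since 4 ∣ 12, reducing mod 4 gives k ≡ 11 ≡ 3 (mod 4); since 6 ∣ 12, reducing mod 6 gives k ≡ 11 ≡ 5 (mod 6).

Converse. If k ≡ 3 (mod 4) and k ≡ 5 (mod 6), then by the Chinese remainder theorem k ≡ 11 (mod 12). This is exactly k ≡ 11 (mod 12).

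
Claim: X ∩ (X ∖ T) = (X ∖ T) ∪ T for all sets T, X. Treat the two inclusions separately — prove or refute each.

Only the forward inclusion holds.

Forward inclusion. Let x ∈ X ∩ (X ∖ T). Then x ∈ X and x ∉ T, from which x ∈ (X ∖ T) ∪ T.

Reverse inclusion. This inclusion fails. Take T = {1}, X = ∅; then 1 ∈ (X ∖ T) ∪ T but 1 ∉ X ∩ (X ∖ T).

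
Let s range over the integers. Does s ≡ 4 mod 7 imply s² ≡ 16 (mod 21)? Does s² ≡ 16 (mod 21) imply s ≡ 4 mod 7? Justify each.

[⇒] This fails: take s = 18. Then 18 ≡ 4 (mod 7), but 18² = 324 ≡ 9 (mod 21), not 16.

[⇐] This fails: take s = 10. Then 10² = 100 ≡ 16 (mod 21), yet 10 ≡ 3 (mod 7), not 4.

Both directions fail.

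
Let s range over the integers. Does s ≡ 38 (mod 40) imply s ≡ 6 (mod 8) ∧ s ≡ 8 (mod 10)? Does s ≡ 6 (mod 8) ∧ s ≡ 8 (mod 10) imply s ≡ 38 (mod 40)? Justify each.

Both directions hold; the statement is true.

(⇐) If s ≡ 6 (mod 8) and s ≡ 8 (mod 10), then by the Chinese remainder theorem s ≡ 38 (mod 40). This is exactly s ≡ 38 (mod 40).

(⇒) Suppose s ≡ 38 (mod 40); write s = 40j + 38. Since 8 ∣ 40, reducing mod 8 gives s ≡ 38 ≡ 6 (mod 8); since 10 ∣ 40, reducing mod 10 gives s ≡ 38 ≡ 8 (mod 10).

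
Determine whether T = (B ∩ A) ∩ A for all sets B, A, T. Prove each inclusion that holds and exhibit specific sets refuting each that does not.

Neither inclusion holds.

(⊆) This inclusion fails. Take B = ∅, A = ∅, T = {1}; then 1 ∈ T but 1 ∉ (B ∩ A) ∩ A.

(⊇) This inclusion fails. Take B = {1}, A = {1}, T = ∅; then 1 ∈ (B ∩ A) ∩ A but 1 ∉ T.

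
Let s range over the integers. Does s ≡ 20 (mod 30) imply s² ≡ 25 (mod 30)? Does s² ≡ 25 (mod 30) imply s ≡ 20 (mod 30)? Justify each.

Both directions fail.

(⟹) This fails: take s = 20. Then 20 ≡ 20 (mod 30), but 20² = 400 ≡ 10 (mod 30), not 25.

(⟸) This fails: take s = 5. Then 5² = 25 ≡ 25 (mod 30), yet 5 ≡ 5 (mod 30), not 20.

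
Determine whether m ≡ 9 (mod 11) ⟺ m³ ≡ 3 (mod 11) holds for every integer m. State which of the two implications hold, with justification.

Converse. Suppose m³ ≡ 3 (mod 11). The only residue r in {0, …, 10} with r³ ≡ 3 (mod 11) is r = 9, so m ≡ 9 (mod 11).

Forward direction. Suppose m ≡ 9 (mod 11). Write m = 11j + 9. Then (11j + 9)³ = 1331j³ + 3267j² + 2673j + 729 = 11(121j³ + 297j² + 243j + 66) + 3, so m³ ≡ 3 (mod 11).

Both directions hold.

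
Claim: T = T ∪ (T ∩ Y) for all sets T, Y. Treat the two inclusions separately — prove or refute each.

(⟹) Let x ∈ T. Then either x ∈ T and x ∉ Y; or x ∈ T ∩ Y. In each case x ∈ T ∪ (T ∩ Y), so T ⊆ T ∪ (T ∩ Y).

(⟸) Let x ∈ T ∪ (T ∩ Y). Then either x ∈ T and x ∉ Y; or x ∈ T ∩ Y. In each case x ∈ T, so T ∪ (T ∩ Y) ⊆ T.

Both inclusions hold; the sets are equal.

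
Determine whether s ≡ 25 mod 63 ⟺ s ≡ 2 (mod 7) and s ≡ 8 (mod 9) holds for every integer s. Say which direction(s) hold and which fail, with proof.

(⟹) This fails: s = 25 gives 25 ≡ 25 (mod 63) but 25 ≡ 4 (mod 7), so the conjunction on the right does not hold.

(⟸) This fails: s = 44 satisfies both congruences on the right (44 ≡ 2 mod 7 and 44 ≡ 8 mod 9) yet 44 ≡ 44 (mod 63), not 25.

Both directions fail.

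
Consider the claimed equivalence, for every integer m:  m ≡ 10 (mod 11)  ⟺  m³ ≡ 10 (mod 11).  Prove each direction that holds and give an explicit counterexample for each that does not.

(⟸) For the converse, argue contrapositively. If m ≢ 10 (mod 11), then m is congruent to one of 0, 1, 2, 3, 4, 5, 6, 7, 8, 9 modulo 11, and these give m³ ≡ 0, 1, 8, 5, 9, 4, 7, 2, 6, 3 respectively — never 10.

(⟹) Suppose m ≡ 10 (mod 11). Write m = 11j + 10. Then (11j + 10)³ = 1331j³ + 3630j² + 3300j + 1000 = 11(121j³ + 330j² + 300j + 90) + 10, so m³ ≡ 10 (mod 11).

The biconditional holds.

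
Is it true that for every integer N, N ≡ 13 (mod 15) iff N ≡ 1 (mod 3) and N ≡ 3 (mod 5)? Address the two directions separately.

Both implications hold.

(⟹) Suppose N ≡ 13 (mod 15); write N = 15j + 13. Since 3 ∣ 15, reducing mod 3 gives N ≡ 13 ≡ 1 (mod 3); since 5 ∣ 15, reducing mod 5 gives N ≡ 13 ≡ 3 (mod 5).

(⟸) Conversely, if N ≡ 1 (mod 3) and N ≡ 3 (mod 5), then by the Chinese remainder theorem N ≡ 13 (mod 15). This is exactly N ≡ 13 (mod 15).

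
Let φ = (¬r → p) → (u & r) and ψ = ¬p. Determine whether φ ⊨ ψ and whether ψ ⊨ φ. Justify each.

Neither direction holds.

[⇒] This fails. Under p = T, u = T, r = T, the left side is true but the right side is false.

[⇐] This fails. Under p = F, u = F, r = T, the left side is false but the right side is true.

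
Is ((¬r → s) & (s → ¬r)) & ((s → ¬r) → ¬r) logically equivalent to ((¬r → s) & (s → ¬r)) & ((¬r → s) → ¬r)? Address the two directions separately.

The biconditional holds.

Forward direction. Assume the antecedent. If r is true, the antecedent cannot hold. If r is false, the antecedent forces (r = F, s = T), and the consequent holds there. Either way the consequent holds.

Converse. Assume the antecedent. If r is true, the antecedent cannot hold. If r is false, the antecedent forces (r = F, s = T), and the consequent holds there. Either way the consequent holds.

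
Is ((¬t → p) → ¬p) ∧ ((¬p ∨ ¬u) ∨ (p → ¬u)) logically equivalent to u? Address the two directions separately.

Neither direction holds.

[⇒] This fails. Under p = F, t = F, u = F, the left side is true but the right side is false.

[⇐] This fails. Under p = T, t = F, u = T, the left side is false but the right side is true.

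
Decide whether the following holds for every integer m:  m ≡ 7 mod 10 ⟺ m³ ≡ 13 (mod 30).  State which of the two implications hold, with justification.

[⇐] The residues r modulo 30 with r³ ≡ 13 (mod 30) are exactly {7}, and each is ≡ 7 (mod 10).

[⇒] This fails: take m = 17. Then 17 ≡ 7 (mod 10), but 17³ = 4913 ≡ 23 (mod 30), not 13.

Only the converse holds.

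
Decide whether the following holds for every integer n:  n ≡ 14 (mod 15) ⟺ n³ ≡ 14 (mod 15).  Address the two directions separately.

Forward direction. Suppose n ≡ 14 (mod 15). Write n = 15j + 14. Then (15j + 14)³ = 3375j³ + 9450j² + 8820j + 2744 = 15(225j³ + 630j² + 588j + 182) + 14, so n³ ≡ 14 (mod 15).

Converse. Suppose n³ ≡ 14 (mod 15). The only residue r in {0, …, 14} with r³ ≡ 14 (mod 15) is r = 14, so n ≡ 14 (mod 15).

Both implications hold.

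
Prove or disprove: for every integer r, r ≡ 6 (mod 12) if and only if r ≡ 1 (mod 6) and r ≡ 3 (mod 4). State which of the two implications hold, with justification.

[⇒] This fails: r = 6 gives 6 ≡ 6 (mod 12) but 6 ≡ 0 (mod 6), so the conjunction on the right does not hold.

[⇐] This fails: r = 7 satisfies both congruences on the right (7 ≡ 1 mod 6 and 7 ≡ 3 mod 4) yet 7 ≡ 7 (mod 12), not 6.

Both directions fail.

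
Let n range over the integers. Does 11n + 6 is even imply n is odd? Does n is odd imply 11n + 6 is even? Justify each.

Neither implication holds.

(→) This fails: n = 6 gives 11n + 6 = 72, which is even, but 6 is even, not odd.

(←) This also fails: n = 1 is odd, but 11n + 6 = 17 is odd, not even.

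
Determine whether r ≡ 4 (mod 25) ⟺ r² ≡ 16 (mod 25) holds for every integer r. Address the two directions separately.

(⇒) Suppose r ≡ 4 (mod 25). Write r = 25j + 4. Then (25j + 4)² = 625j² + 200j + 16 = 25(25j² + 8j) + 16, so r² ≡ 16 (mod 25).

(⇐) This fails: take r = 21. Then 21² = 441 ≡ 16 (mod 25), yet 21 ≡ 21 (mod 25), not 4.

Not equivalent: only (⇒) holds.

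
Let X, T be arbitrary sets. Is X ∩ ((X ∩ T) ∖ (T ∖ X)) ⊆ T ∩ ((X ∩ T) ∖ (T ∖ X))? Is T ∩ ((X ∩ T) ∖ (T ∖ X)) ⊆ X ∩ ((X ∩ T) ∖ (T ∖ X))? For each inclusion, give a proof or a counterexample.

(⊆) Let x ∈ X ∩ ((X ∩ T) ∖ (T ∖ X)). Then x ∈ X ∩ T, from which x ∈ T ∩ ((X ∩ T) ∖ (T ∖ X)).

(⊇) Let x ∈ T ∩ ((X ∩ T) ∖ (T ∖ X)). Then x ∈ X ∩ T, from which x ∈ X ∩ ((X ∩ T) ∖ (T ∖ X)).

The two sets are equal.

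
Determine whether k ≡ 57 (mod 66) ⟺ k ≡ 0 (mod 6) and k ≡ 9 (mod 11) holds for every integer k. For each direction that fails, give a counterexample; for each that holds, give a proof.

(⟹) This fails: k = 57 gives 57 ≡ 57 (mod 66) but 57 ≡ 3 (mod 6), so the conjunction on the right does not hold.

(⟸) This fails: k = 42 satisfies both congruences on the right (42 ≡ 0 mod 6 and 42 ≡ 9 mod 11) yet 42 ≡ 42 (mod 66), not 57.

(⇒) fails and (⇐) fails.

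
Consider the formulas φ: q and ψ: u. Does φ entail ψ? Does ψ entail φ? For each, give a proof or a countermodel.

(→) This fails. Under q = T, u = F, the left side is true but the right side is false.

(←) This fails. Under q = F, u = T, the left side is false but the right side is true.

Neither direction holds.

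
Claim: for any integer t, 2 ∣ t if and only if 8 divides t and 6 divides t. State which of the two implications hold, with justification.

Only the reverse direction holds.

[⇒] This fails: take t = 2. Certainly 2 ∣ 2, but 8 ∤ 2.

[⇐] Suppose 8 ∣ t and 6 ∣ t. Any common multiple of 8 and 6 is a multiple of their lcm; here lcm(8, 6) = 8·6/gcd(8, 6) = 48/2 = 24, so 24 ∣ t. Since 2 ∣ 24, it follows that 2 ∣ t.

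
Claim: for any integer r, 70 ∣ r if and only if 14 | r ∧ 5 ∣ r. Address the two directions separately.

(⇒) If 70 ∣ r, write r = 70q. Since 70 = 5·14, r = 14·(5q), so 14 ∣ r; and since 70 = 14·5, r = 5·(14q), so 5 ∣ r.

(⇐) Suppose 14 ∣ r and 5 ∣ r. Any common multiple of 14 and 5 is a multiple of their lcm; here gcd(14, 5) = 1, so lcm(14, 5) = 14·5 = 70, so 70 ∣ r.

Both directions hold; the statement is true.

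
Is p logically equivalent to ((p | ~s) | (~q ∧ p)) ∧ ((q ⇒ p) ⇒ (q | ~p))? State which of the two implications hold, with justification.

Both directions fail.

[⇒] This fails. Under p = T, s = F, q = F, the left side is true but the right side is false.

[⇐] This fails. Under p = F, s = F, q = F, the left side is false but the right side is true.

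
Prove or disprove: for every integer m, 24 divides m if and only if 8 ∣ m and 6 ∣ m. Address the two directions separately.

Both directions hold; the statement is true.

(⇒) If 24 ∣ m, write m = 24q. Since 24 = 3·8, m = 8·(3q), so 8 ∣ m; and since 24 = 4·6, m = 6·(4q), so 6 ∣ m.

(⇐) Suppose 8 ∣ m and 6 ∣ m. Any common multiple of 8 and 6 is a multiple of their lcm; here lcm(8, 6) = 8·6/gcd(8, 6) = 48/2 = 24, so 24 ∣ m.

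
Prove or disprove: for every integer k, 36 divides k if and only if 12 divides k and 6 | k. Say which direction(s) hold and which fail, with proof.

Only the forward implication holds.

[⇒] If 36 ∣ k, write k = 36q. Since 36 = 3·12, k = 12·(3q), so 12 ∣ k; and since 36 = 6·6, k = 6·(6q), so 6 ∣ k.

[⇐] This fails: take k = 12. Both 12 ∣ 12 and 6 ∣ 12, yet 12 is not a multiple of 36 (since 12 = 0·36 + 12), so 36 ∤ 12.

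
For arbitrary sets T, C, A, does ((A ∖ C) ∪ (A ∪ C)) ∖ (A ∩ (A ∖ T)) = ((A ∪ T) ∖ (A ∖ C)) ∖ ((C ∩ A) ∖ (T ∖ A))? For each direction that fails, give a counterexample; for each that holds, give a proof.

(⟹) This inclusion fails. Take T = ∅, C = {1}, A = ∅; then 1 ∈ ((A ∖ C) ∪ (A ∪ C)) ∖ (A ∩ (A ∖ T)) but 1 ∉ ((A ∪ T) ∖ (A ∖ C)) ∖ ((C ∩ A) ∖ (T ∖ A)).

(⟸) This inclusion fails. Take T = {1}, C = ∅, A = ∅; then 1 ∈ ((A ∪ T) ∖ (A ∖ C)) ∖ ((C ∩ A) ∖ (T ∖ A)) but 1 ∉ ((A ∖ C) ∪ (A ∪ C)) ∖ (A ∩ (A ∖ T)).

Neither inclusion holds.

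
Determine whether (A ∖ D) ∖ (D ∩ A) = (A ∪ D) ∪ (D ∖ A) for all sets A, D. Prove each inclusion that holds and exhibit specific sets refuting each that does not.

(⟹) Let x ∈ (A ∖ D) ∖ (D ∩ A). Then x ∈ A and x ∉ D, from which x ∈ (A ∪ D) ∪ (D ∖ A).

(⟸) This inclusion fails. Take A = ∅, D = {1}; then 1 ∈ (A ∪ D) ∪ (D ∖ A) but 1 ∉ (A ∖ D) ∖ (D ∩ A).

(⊆) holds; (⊇) fails.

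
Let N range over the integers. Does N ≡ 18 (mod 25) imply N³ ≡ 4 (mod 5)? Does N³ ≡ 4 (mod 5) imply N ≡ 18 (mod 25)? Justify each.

(⟹) This fails: take N = 18. Then 18 ≡ 18 (mod 25), but 18³ = 5832 ≡ 2 (mod 5), not 4.

(⟸) This fails: take N = 4. Then 4³ = 64 ≡ 4 (mod 5), yet 4 ≡ 4 (mod 25), not 18.

Neither direction holds.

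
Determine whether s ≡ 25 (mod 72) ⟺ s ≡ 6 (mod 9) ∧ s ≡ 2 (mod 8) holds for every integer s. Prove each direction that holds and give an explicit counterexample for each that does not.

(⇒) fails and (⇐) fails.

[⇒] This fails: s = 25 gives 25 ≡ 25 (mod 72) but 25 ≡ 7 (mod 9), so the conjunction on the right does not hold.

[⇐] This fails: s = 42 satisfies both congruences on the right (42 ≡ 6 mod 9 and 42 ≡ 2 mod 8) yet 42 ≡ 42 (mod 72), not 25.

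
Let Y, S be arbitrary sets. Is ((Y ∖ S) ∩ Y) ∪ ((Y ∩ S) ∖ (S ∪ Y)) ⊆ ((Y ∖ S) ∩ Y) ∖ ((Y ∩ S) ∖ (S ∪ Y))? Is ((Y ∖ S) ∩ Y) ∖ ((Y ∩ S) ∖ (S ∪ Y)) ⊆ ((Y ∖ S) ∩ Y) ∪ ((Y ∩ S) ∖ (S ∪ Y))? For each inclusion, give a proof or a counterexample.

Both inclusions hold.

(⊆) Let x ∈ ((Y ∖ S) ∩ Y) ∪ ((Y ∩ S) ∖ (S ∪ Y)). Then x ∈ Y and x ∉ S, from which x ∈ ((Y ∖ S) ∩ Y) ∖ ((Y ∩ S) ∖ (S ∪ Y)).

(⊇) Let x ∈ ((Y ∖ S) ∩ Y) ∖ ((Y ∩ S) ∖ (S ∪ Y)). Then x ∈ Y and x ∉ S, from which x ∈ ((Y ∖ S) ∩ Y) ∪ ((Y ∩ S) ∖ (S ∪ Y)).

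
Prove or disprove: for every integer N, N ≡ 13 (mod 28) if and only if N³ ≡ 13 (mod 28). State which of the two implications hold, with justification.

Forward direction. Suppose N ≡ 13 (mod 28). Write N = 28j + 13. Then (28j + 13)³ = 21952j³ + 30576j² + 14196j + 2197 = 28(784j³ + 1092j² + 507j + 78) + 13, so N³ ≡ 13 (mod 28).

Converse. This fails: take N = 5. Then 5³ = 125 ≡ 13 (mod 28), yet 5 ≡ 5 (mod 28), not 13.

Not equivalent: only (⇒) holds.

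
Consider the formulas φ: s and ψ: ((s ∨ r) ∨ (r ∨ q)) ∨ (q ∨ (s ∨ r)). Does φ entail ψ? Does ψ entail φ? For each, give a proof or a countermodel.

(⇒) Assume the antecedent. If q is true, the consequent reduces to true regardless of the other variables. If q is false, the antecedent forces (q = F, r = F, s = T) or (q = F, r = T, s = T), and the consequent holds there. Either way the consequent holds.

(⇐) This fails. Under q = T, r = F, s = F, the left side is false but the right side is true.

The forward direction holds; the converse fails.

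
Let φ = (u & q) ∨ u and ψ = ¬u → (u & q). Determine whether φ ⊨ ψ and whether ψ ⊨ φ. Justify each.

Both directions hold; the statement is true.

(⇒) Assume the antecedent. If q is true, the antecedent forces (q = T, u = T), and ¬u → (u & q) holds there. If q is false, the antecedent forces (q = F, u = T), and ¬u → (u & q) holds there. Either way ¬u → (u & q) holds.

(⇐) Assume the antecedent. If q is true, the antecedent forces (q = T, u = T), and (u & q) ∨ u holds there. If q is false, the antecedent forces (q = F, u = T), and (u & q) ∨ u holds there. Either way (u & q) ∨ u holds.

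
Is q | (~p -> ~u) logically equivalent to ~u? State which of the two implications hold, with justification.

Only the converse holds.

(⟹) This fails. Under u = T, q = T, p = F, the left side is true but the right side is false.

(⟸) Assume the antecedent. If u is true, the antecedent cannot hold. If u is false, q | (~p -> ~u) reduces to true regardless of the other variables. Either way q | (~p -> ~u) holds.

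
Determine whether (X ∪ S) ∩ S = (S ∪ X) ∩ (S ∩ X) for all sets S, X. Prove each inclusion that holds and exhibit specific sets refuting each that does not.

(⊆) This inclusion fails. Take S = {1}, X = ∅; then 1 ∈ (X ∪ S) ∩ S but 1 ∉ (S ∪ X) ∩ (S ∩ X).

(⊇) Let x ∈ (S ∪ X) ∩ (S ∩ X). Then x ∈ S ∩ X, from which x ∈ (X ∪ S) ∩ S.

The sets are not equal: only the reverse inclusion holds.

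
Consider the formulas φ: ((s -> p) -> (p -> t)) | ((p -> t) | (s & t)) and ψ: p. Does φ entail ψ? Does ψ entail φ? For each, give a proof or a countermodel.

Forward direction. This fails. Under p = F, s = F, t = F, the left side is true but the right side is false.

Converse. This fails. Under p = T, s = F, t = F, the left side is false but the right side is true.

Both directions fail.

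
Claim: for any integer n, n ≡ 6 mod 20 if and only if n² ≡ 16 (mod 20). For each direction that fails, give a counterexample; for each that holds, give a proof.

(→) Suppose n ≡ 6 mod 20. Write n = 20j + 6. Then (20j + 6)² = 400j² + 240j + 36 = 20(20j² + 12j + 1) + 16, so n² ≡ 16 (mod 20).

(←) This fails: take n = 4. Then 4² = 16 ≡ 16 (mod 20), yet 4 ≡ 4 (mod 20), not 6.

Not equivalent: only (⇒) holds.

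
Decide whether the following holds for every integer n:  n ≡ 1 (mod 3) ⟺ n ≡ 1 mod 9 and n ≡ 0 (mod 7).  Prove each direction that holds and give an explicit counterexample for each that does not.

Only the reverse direction holds.

(→) This fails: n = 1 gives 1 ≡ 1 (mod 3) but 1 ≡ 1 (mod 7), so the conjunction on the right does not hold.

(←) Conversely, if n ≡ 1 (mod 9) and n ≡ 0 (mod 7), then by the Chinese remainder theorem n ≡ 28 (mod 63). Since 28 ≡ 1 (mod 3) and 3 ∣ 63, we get n ≡ 1 (mod 3).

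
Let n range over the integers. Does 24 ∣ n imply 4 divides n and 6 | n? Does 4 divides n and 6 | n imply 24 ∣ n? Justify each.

(⟹) If 24 ∣ n, write n = 24q. Since 24 = 6·4, n = 4·(6q), so 4 ∣ n; and since 24 = 4·6, n = 6·(4q), so 6 ∣ n.

(⟸) This fails: take n = 12. Both 4 ∣ 12 and 6 ∣ 12, yet 12 is not a multiple of 24 (since 12 = 0·24 + 12), so 24 ∤ 12.

Not equivalent: only (⇒) holds.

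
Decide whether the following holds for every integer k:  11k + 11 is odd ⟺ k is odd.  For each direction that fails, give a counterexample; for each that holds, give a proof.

Forward direction. This fails: k = 2 gives 11k + 11 = 33, which is odd, but 2 is even, not odd.

Converse. This also fails: k = 5 is odd, but 11k + 11 = 66 is even, not odd.

(⇒) fails and (⇐) fails.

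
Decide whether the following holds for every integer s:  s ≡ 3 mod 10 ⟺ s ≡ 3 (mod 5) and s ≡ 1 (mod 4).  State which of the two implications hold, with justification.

(⇒) This fails: s = 3 gives 3 ≡ 3 (mod 10) but 3 ≡ 3 (mod 4), so the conjunction on the right does not hold.

(⇐) Conversely, if s ≡ 3 (mod 5) and s ≡ 1 (mod 4), then by the Chinese remainder theorem s ≡ 13 (mod 20). Since 13 ≡ 3 (mod 10) and 10 ∣ 20, we get s ≡ 3 (mod 10).

Only the converse holds.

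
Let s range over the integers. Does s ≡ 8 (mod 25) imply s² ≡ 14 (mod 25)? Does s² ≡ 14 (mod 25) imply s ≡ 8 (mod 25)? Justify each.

The forward direction holds; the converse fails.

Forward direction. Suppose s ≡ 8 (mod 25). Write s = 25j + 8. Then (25j + 8)² = 625j² + 400j + 64 = 25(25j² + 16j + 2) + 14, so s² ≡ 14 (mod 25).

Converse. This fails: take s = 17. Then 17² = 289 ≡ 14 (mod 25), yet 17 ≡ 17 (mod 25), not 8.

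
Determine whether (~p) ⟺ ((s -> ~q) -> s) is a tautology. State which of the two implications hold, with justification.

(⇒) fails and (⇐) fails.

[⇒] This fails. Under s = F, q = F, p = F, the left side is true but the right side is false.

[⇐] This fails. Under s = T, q = F, p = T, the left side is false but the right side is true.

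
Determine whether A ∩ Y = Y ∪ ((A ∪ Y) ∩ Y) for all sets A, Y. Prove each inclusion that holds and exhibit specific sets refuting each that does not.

Forward inclusion. Let x ∈ A ∩ Y. Then x ∈ A ∩ Y, from which x ∈ Y ∪ ((A ∪ Y) ∩ Y).

Reverse inclusion. This inclusion fails. Take A = ∅, Y = {1}; then 1 ∈ Y ∪ ((A ∪ Y) ∩ Y) but 1 ∉ A ∩ Y.

(⊆) holds; (⊇) fails.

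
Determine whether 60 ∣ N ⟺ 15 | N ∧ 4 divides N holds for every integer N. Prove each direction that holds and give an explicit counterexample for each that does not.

[⇒] If 60 ∣ N, write N = 60q. Since 60 = 4·15, N = 15·(4q), so 15 ∣ N; and since 60 = 15·4, N = 4·(15q), so 4 ∣ N.

[⇐] Suppose 15 ∣ N and 4 ∣ N. Any common multiple of 15 and 4 is a multiple of their lcm; here gcd(15, 4) = 1, so lcm(15, 4) = 15·4 = 60, so 60 ∣ N.

Both directions hold; the statement is true.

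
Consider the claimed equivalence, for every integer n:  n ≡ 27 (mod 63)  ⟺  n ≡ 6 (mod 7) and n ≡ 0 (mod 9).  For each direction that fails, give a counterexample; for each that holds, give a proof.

The biconditional holds.

(⇒) Suppose n ≡ 27 (mod 63); write n = 63j + 27. Since 7 ∣ 63, reducing mod 7 gives n ≡ 27 ≡ 6 (mod 7); since 9 ∣ 63, reducing mod 9 gives n ≡ 27 ≡ 0 (mod 9).

(⇐) Conversely, if n ≡ 6 (mod 7) and n ≡ 0 (mod 9), then by the Chinese remainder theorem n ≡ 27 (mod 63). This is exactly n ≡ 27 (mod 63).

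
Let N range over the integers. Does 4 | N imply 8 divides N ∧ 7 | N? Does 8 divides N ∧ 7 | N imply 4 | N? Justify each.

Only the converse holds.

Forward direction. This fails: take N = 4. Certainly 4 ∣ 4, but 8 ∤ 4.

Converse. Suppose 8 ∣ N and 7 ∣ N. Any common multiple of 8 and 7 is a multiple of their lcm; here gcd(8, 7) = 1, so lcm(8, 7) = 8·7 = 56, so 56 ∣ N. Since 4 ∣ 56, it follows that 4 ∣ N.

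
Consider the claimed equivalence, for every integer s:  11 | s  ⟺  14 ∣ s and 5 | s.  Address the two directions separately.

Both directions fail.

Forward direction. This fails: take s = 11. Certainly 11 ∣ 11, but 14 ∤ 11.

Converse. This fails: take s = 70. Both 14 ∣ 70 and 5 ∣ 70, yet 70 is not a multiple of 11 (since 70 = 6·11 + 4), so 11 ∤ 70.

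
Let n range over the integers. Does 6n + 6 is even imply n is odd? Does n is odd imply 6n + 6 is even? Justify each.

[⇒] This fails: take n = 2. Then 6n + 6 = 18, which is even, yet n = 2 is even, not odd.

[⇐] Suppose n is odd. Since 6 is even, 6n is even for every n, so 6n + 6 has the same parity as 6, which is even. Hence 6n + 6 is even.

Not equivalent: only (⇐) holds.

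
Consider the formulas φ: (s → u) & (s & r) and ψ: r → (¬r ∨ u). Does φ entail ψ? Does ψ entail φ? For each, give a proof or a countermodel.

(⇒) holds; (⇐) fails.

[⇒] Assume the antecedent. If u is true, r → (¬r ∨ u) reduces to true regardless of the other variables. If u is false, the antecedent cannot hold. Either way r → (¬r ∨ u) holds.

[⇐] This fails. Under u = F, s = F, r = F, the left side is false but the right side is true.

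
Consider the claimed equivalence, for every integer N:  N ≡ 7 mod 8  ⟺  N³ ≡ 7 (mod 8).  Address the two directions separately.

(⟹) Suppose N ≡ 7 mod 8. Write N = 8j + 7. Then (8j + 7)³ = 512j³ + 1344j² + 1176j + 343 = 8(64j³ + 168j² + 147j + 42) + 7, so N³ ≡ 7 (mod 8).

(⟸) Conversely, suppose N³ ≡ 7 (mod 8). The only residue r in {0, …, 7} with r³ ≡ 7 (mod 8) is r = 7, so N ≡ 7 (mod 8).

Both directions hold; the statement is true.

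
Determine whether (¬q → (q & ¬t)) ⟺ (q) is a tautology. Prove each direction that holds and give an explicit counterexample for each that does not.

Both implications hold.

(→) Assume the antecedent. If q is true, q reduces to true regardless of the other variables. If q is false, the antecedent cannot hold. Either way q holds.

(←) Assume the antecedent. If q is true, ¬q → (q & ¬t) reduces to true regardless of the other variables. If q is false, the antecedent cannot hold. Either way ¬q → (q & ¬t) holds.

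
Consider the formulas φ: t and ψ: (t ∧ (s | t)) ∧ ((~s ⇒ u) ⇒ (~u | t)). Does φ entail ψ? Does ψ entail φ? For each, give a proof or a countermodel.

The biconditional holds.

Forward direction. Assume the antecedent. If t is true, the consequent reduces to true regardless of the other variables. If t is false, the antecedent cannot hold. Either way the consequent holds.

Converse. Assume the antecedent. If t is true, t reduces to true regardless of the other variables. If t is false, the antecedent cannot hold. Either way t holds.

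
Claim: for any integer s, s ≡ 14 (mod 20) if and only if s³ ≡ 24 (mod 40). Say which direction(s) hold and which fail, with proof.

Converse. This fails: take s = 4. Then 4³ = 64 ≡ 24 (mod 40), yet 4 ≡ 4 (mod 20), not 14.

Forward direction. Suppose s ≡ 14 (mod 20). Working modulo 40, s ∈ {14, 34}; for each such r, r³ ≡ 24 (mod 40).

The forward direction holds; the converse fails.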